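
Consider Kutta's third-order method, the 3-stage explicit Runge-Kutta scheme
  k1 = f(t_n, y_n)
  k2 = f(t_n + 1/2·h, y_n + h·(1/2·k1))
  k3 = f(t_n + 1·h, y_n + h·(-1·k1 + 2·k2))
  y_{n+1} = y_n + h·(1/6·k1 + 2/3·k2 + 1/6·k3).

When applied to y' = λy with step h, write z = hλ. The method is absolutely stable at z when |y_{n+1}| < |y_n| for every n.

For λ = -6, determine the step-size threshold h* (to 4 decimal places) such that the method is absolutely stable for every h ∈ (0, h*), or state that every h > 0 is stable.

(-2.5127,0); λ=-6 ⇒ h* = 0.4188.

Test eqn y'=λy, z=hλ:
  order 3, 3-stage ⇒ R(z)=1+z+z^2/2+z^3/6
  (e.g. R(-1.59)=0.00410, |R|=0.00410)

Need |R(x)|<1, x<0.
x=-1.59: |R|=0.0041
|R(-2.29)|=0.6694 |R(-0.98)|=0.3433 |R(-0.57)|=0.5616
Bisect:
  x_lo=-3.1062 |R|=2.2770  x_hi=-0.1280 |R|=0.8798
  mid=-1.61712 |R|=0.01439 →hi
  mid=-2.36165 |R|=0.76827 →hi
  mid=-2.73392 |R|=1.40247 →lo
  mid=-2.54779 |R|=1.05855 →lo
  mid=-2.45472 |R|=0.90711 →hi
  mid=-2.50125 |R|=0.98121 →hi
  mid=-2.52452 |R|=1.01947 →lo
  ...
  [-2.51289,-2.51271] ⇒ x*=-2.5127
Interval (-2.5127, 0).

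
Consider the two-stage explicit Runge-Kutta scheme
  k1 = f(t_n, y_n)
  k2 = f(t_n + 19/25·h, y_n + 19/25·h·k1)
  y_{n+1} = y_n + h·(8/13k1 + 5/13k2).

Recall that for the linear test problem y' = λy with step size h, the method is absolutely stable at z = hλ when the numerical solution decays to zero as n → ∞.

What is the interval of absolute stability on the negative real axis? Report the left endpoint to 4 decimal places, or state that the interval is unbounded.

z∈(-3.4211,0).

Test eqn y'=λy, z=hλ:
  k1=λy_n ⇒ h·k1=z·y_n;  k2=λ(1+19/25z)y_n ⇒ h·k2=z(1+19/25z)y_n
  y_{n+1}/y_n = 1 + 8/13z + 5/13z(1+19/25z) = 1 + z + 19/65z²
  Hence R(z) = 1 + z + 19/65z².

Need |R(x)|<1, x<0.
x=-1.13: |R|=0.2432
R=1: x+19/65x²=0 ⇒ x=−65/19=-3.4211; min R=1−1/(4·19/65)=0.1447>−1
Confirm numerically:
  x=-3.287: |R|=0.87120 <1
  x=-3.128: |R|=0.73205 <1
  x=-2.583: |R|=0.36724 <1
  x=-3.807: |R|=1.42949 >1
  x=-3.544: |R|=1.12737 >1
Interval (-3.4211, 0).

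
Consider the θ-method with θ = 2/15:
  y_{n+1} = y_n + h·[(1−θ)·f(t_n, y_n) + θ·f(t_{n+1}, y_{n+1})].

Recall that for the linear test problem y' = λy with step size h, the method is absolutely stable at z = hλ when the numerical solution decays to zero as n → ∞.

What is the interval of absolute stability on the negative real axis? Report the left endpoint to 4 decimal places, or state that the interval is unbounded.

Test eqn y'=λy, z=hλ:
  y_{n+1} = y_n + z·[13/15·y_n + 2/15·y_{n+1}] ⇒ (1 − 2/15z)y_{n+1} = (1 + 13/15z)y_n
  Hence R(z) = (1 + 13/15z)/(1 − 2/15z).

Find x<0 with |R(x)|<1.
x=-0.4: |R|=0.6203
R=−1: 1+13/15x = −1+2/15x ⇒ -11/15x=2 ⇒ x=2/(-11/15)=-2.7273
Confirm numerically:
  x=-2.430: |R|=0.83535 <1
  x=-2.104: |R|=0.64307 <1
  x=-1.917: |R|=0.52676 <1
  x=-1.449: |R|=0.21438 <1
  x=-3.035: |R|=1.16065 >1
  x=-2.893: |R|=1.08770 >1
Stable set (-2.7273, 0).

(-2.7273, 0).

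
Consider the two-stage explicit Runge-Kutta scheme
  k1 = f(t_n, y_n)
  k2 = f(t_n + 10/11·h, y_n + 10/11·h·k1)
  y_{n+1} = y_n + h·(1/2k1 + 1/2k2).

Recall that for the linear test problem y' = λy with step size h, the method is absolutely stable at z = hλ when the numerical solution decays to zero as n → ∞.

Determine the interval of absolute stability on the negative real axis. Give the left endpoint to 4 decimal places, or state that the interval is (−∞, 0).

On y'=λy, z=hλ:
  k1=λy_n ⇒ h·k1=z·y_n;  k2=λ(1+10/11z)y_n ⇒ h·k2=z(1+10/11z)y_n
  y_{n+1}/y_n = 1 + 1/2z + 1/2z(1+10/11z) = 1 + z + 5/11z²
  Hence R(z) = 1 + z + 5/11z².

Boundary: |R(x)|=1, x<0.
x=-1.01: |R|=0.4537
R=1: x+5/11x²=0 ⇒ x=−11/5=-2.2000; min R=1−1/(4·5/11)=0.4500>−1
Confirm numerically:
  x=-2.177: |R|=0.97724 <1
  x=-2.017: |R|=0.83222 <1
  x=-1.655: |R|=0.59001 <1
  x=-1.397: |R|=0.49010 <1
  x=-2.681: |R|=1.58616 >1
  x=-2.368: |R|=1.18083 >1
So |R|<1 on (-2.2000, 0).

z∈(-2.2000,0).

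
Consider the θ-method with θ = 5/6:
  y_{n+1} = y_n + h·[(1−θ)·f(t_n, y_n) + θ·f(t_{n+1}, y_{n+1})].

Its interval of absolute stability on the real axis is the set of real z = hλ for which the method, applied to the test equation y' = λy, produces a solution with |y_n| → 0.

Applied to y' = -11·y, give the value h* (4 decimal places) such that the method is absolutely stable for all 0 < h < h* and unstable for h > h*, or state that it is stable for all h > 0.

unbounded; (−∞, 0). Any h>0 works for λ=-11.

Set f=λy, z=hλ:
  y_{n+1} = y_n + z·[1/6·y_n + 5/6·y_{n+1}] ⇒ (1 − 5/6z)y_{n+1} = (1 + 1/6z)y_n
  R(z) = (1 + 1/6z)/(1 − 5/6z).

Boundary: |R(x)|=1, x<0.
x=-0.77: |R|=0.5310
x=-2: |R|=0.2500
x=-10: |R|=0.0714
x=-100: |R|=0.1858
θ=5/6≥1/2 ⇒ |1+1/6x|<|1−5/6x| ∀x<0 ⇒ stable on all of ℝ⁻.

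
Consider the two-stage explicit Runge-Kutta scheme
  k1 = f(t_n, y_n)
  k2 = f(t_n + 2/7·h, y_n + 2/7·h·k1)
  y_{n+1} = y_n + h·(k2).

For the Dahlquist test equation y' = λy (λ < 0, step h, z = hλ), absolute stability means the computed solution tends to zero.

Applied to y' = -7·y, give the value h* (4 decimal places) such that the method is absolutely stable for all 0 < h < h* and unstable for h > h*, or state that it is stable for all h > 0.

Test eqn y'=λy, z=hλ:
  k1=λy_n ⇒ h·k1=z·y_n;  k2=λ(1+2/7z)y_n ⇒ h·k2=z(1+2/7z)y_n
  y_{n+1}/y_n = 1 + z(1+2/7z) = 1 + z + 2/7z²
  Hence R(z) = 1 + z + 2/7z².

Need |R(x)|<1, x<0.
x=-1.28: |R|=0.1881
R=1: x+2/7x²=0 ⇒ x=−7/2=-3.5000; min R=1−1/(4·2/7)=0.1250>−1
Confirm numerically:
  x=-2.993: |R|=0.56644 <1
  x=-2.456: |R|=0.26741 <1
  x=-1.903: |R|=0.13169 <1
  x=-4.085: |R|=1.68278 >1
  x=-3.861: |R|=1.39823 >1
  x=-3.667: |R|=1.17497 >1
Stable set (-3.5000, 0).

(-3.5000,0); λ=-7 ⇒ h* = (7/2)/7 = 0.5000.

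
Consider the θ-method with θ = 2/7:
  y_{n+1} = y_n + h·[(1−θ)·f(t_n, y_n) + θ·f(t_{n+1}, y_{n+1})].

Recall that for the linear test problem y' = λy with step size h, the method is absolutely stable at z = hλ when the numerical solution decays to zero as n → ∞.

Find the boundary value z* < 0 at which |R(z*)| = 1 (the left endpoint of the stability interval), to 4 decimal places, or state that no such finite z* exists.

left endpoint -4.6667.

On y'=λy, z=hλ:
  y_{n+1} = y_n + z·[5/7·y_n + 2/7·y_{n+1}] ⇒ (1 − 2/7z)y_{n+1} = (1 + 5/7z)y_n
  R(z) = (1 + 5/7z)/(1 − 2/7z).

Find x<0 with |R(x)|<1.
x=-0.86: |R|=0.3096
R=−1: 1+5/7x = −1+2/7x ⇒ -3/7x=2 ⇒ x=2/(-3/7)=-4.6667
Confirm numerically:
  x=-3.419: |R|=0.72951 <1
  x=-2.805: |R|=0.55710 <1
  x=-2.204: |R|=0.35238 <1
  x=-1.926: |R|=0.24235 <1
  x=-5.049: |R|=1.06708 >1
  x=-4.920: |R|=1.04513 >1
  x=-4.704: |R|=1.00683 >1
So |R|<1 on (-4.6667, 0).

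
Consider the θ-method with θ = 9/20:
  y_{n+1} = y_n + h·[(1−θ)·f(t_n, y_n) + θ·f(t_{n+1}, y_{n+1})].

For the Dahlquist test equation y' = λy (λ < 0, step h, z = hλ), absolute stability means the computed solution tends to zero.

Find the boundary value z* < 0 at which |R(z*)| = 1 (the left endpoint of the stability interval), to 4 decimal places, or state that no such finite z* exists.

Test eqn y'=λy, z=hλ:
  y_{n+1} = y_n + z·[11/20·y_n + 9/20·y_{n+1}] ⇒ (1 − 9/20z)y_{n+1} = (1 + 11/20z)y_n
  ⇒ R(z) = (1 + 11/20z)/(1 − 9/20z).

Need |R(x)|<1, x<0.
x=-0.74: |R|=0.4449
R=−1: 1+11/20x = −1+9/20x ⇒ -1/10x=2 ⇒ x=2/(-1/10)=-20.0000
Confirm numerically:
  x=-16.512: |R|=0.95863 <1
  x=-14.453: |R|=0.92608 <1
  x=-12.485: |R|=0.88645 <1
  x=-20.590: |R|=1.00575 >1
  x=-20.436: |R|=1.00428 >1
Interval (-20.0000, 0).

z* = -20.0000.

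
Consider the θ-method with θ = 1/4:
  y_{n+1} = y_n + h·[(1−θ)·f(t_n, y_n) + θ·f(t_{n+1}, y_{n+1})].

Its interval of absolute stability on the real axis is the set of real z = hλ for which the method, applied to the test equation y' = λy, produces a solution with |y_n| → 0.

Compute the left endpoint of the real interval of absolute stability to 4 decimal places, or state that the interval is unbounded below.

left endpoint -4.0000.

Test eqn y'=λy, z=hλ:
  y_{n+1} = y_n + z·[3/4·y_n + 1/4·y_{n+1}] ⇒ (1 − 1/4z)y_{n+1} = (1 + 3/4z)y_n
  R(z) = (1 + 3/4z)/(1 − 1/4z).

Boundary: |R(x)|=1, x<0.
x=-1.57: |R|=0.1275
R=−1: 1+3/4x = −1+1/4x ⇒ -1/2x=2 ⇒ x=2/(-1/2)=-4.0000
Confirm numerically:
  x=-3.604: |R|=0.89584 <1
  x=-2.303: |R|=0.46153 <1
  x=-1.819: |R|=0.25039 <1
  x=-4.276: |R|=1.06670 >1
  x=-4.232: |R|=1.05637 >1
Stable set (-4.0000, 0).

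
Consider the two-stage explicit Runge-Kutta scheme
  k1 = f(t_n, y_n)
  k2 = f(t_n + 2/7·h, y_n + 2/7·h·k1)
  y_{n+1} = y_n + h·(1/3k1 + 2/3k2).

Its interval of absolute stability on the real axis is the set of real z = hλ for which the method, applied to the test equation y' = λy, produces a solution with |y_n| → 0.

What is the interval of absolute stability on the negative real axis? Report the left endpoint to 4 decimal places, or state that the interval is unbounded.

(-5.2500, 0).

Set f=λy, z=hλ:
  k1=λy_n ⇒ h·k1=z·y_n;  k2=λ(1+2/7z)y_n ⇒ h·k2=z(1+2/7z)y_n
  y_{n+1}/y_n = 1 + 1/3z + 2/3z(1+2/7z) = 1 + z + 4/21z²
  R(z) = 1 + z + 4/21z².

Boundary: |R(x)|=1, x<0.
x=-1.44: |R|=0.0450
R=1: x+4/21x²=0 ⇒ x=−21/4=-5.2500; min R=1−1/(4·4/21)=-0.3125>−1
Confirm numerically:
  x=-4.059: |R|=0.07919 <1
  x=-3.240: |R|=0.24046 <1
  x=-3.231: |R|=0.24255 <1
  x=-5.823: |R|=1.63554 >1
  x=-5.791: |R|=1.59675 >1
  x=-5.728: |R|=1.52152 >1
Stable set (-5.2500, 0).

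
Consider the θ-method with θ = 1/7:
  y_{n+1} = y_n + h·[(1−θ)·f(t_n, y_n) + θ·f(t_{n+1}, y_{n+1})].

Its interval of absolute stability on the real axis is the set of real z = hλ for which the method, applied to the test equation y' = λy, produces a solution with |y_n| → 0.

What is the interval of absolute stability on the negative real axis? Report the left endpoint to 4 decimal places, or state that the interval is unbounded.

On y'=λy, z=hλ:
  y_{n+1} = y_n + z·[6/7·y_n + 1/7·y_{n+1}] ⇒ (1 − 1/7z)y_{n+1} = (1 + 6/7z)y_n
  Hence R(z) = (1 + 6/7z)/(1 − 1/7z).

Find x<0 with |R(x)|<1.
x=-1.48: |R|=0.2217
R=−1: 1+6/7x = −1+1/7x ⇒ -5/7x=2 ⇒ x=2/(-5/7)=-2.8000
Confirm numerically:
  x=-1.555: |R|=0.27236 <1
  x=-1.498: |R|=0.23394 <1
  x=-1.323: |R|=0.11270 <1
  x=-3.087: |R|=1.14226 >1
  x=-3.062: |R|=1.13019 >1
  x=-2.995: |R|=1.09755 >1
Stable set (-2.8000, 0).

z∈(-2.8000,0).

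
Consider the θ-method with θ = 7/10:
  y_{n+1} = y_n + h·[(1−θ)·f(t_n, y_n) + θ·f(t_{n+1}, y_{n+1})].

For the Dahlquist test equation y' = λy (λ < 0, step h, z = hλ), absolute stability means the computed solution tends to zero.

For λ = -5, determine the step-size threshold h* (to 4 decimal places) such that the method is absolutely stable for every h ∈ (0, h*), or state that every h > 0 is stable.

interval (−∞, 0). Any h>0 works for λ=-5.

On y'=λy, z=hλ:
  y_{n+1} = y_n + z·[3/10·y_n + 7/10·y_{n+1}] ⇒ (1 − 7/10z)y_{n+1} = (1 + 3/10z)y_n
  so R(z) = (1 + 3/10z)/(1 − 7/10z).

Boundary: |R(x)|=1, x<0.
x=-0.36: |R|=0.7125
x=-2: |R|=0.1667
x=-10: |R|=0.2500
x=-100: |R|=0.4085
θ=7/10≥1/2 ⇒ |1+3/10x|<|1−7/10x| ∀x<0 ⇒ stable on all of ℝ⁻.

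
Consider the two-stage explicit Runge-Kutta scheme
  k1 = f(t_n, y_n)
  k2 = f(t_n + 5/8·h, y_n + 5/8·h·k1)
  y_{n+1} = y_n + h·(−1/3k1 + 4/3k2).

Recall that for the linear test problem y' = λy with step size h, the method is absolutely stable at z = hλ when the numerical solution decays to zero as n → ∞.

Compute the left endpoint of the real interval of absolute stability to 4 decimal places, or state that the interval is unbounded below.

On y'=λy, z=hλ:
  k1=λy_n ⇒ h·k1=z·y_n;  k2=λ(1+5/8z)y_n ⇒ h·k2=z(1+5/8z)y_n
  y_{n+1}/y_n = 1 − 1/3z + 4/3z(1+5/8z) = 1 + z + 5/6z²
  Hence R(z) = 1 + z + 5/6z².

Find x<0 with |R(x)|<1.
x=-1.62: |R|=1.5670
R=1: x+5/6x²=0 ⇒ x=−6/5=-1.2000; min R=1−1/(4·5/6)=0.7000>−1
Confirm numerically:
  x=-0.938: |R|=0.79520 <1
  x=-0.877: |R|=0.76394 <1
  x=-0.658: |R|=0.70280 <1
  x=-0.616: |R|=0.70021 <1
  x=-1.625: |R|=1.57552 >1
  x=-1.409: |R|=1.24540 >1
  x=-1.359: |R|=1.18007 >1
Interval (-1.2000, 0).

z* = -1.2000.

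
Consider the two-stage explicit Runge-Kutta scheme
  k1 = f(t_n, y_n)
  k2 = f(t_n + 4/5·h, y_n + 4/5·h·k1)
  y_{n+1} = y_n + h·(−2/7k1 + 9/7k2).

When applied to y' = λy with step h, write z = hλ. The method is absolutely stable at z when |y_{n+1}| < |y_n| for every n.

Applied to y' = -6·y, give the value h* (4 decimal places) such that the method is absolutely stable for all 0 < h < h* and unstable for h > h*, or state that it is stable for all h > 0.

(-0.9722,0); λ=-6 ⇒ h* = (35/36)/6 = 0.1620.

Test eqn y'=λy, z=hλ:
  k1=λy_n ⇒ h·k1=z·y_n;  k2=λ(1+4/5z)y_n ⇒ h·k2=z(1+4/5z)y_n
  y_{n+1}/y_n = 1 − 2/7z + 9/7z(1+4/5z) = 1 + z + 36/35z²
  so R(z) = 1 + z + 36/35z².

Find x<0 with |R(x)|<1.
x=-1.04: |R|=1.0725
R=1: x+36/35x²=0 ⇒ x=−35/36=-0.9722; min R=1−1/(4·36/35)=0.7569>−1
Confirm numerically:
  x=-0.637: |R|=0.78036 <1
  x=-0.521: |R|=0.75820 <1
  x=-0.438: |R|=0.75933 <1
  x=-1.512: |R|=1.83946 >1
  x=-1.480: |R|=1.77298 >1
  x=-1.399: |R|=1.61412 >1
So |R|<1 on (-0.9722, 0).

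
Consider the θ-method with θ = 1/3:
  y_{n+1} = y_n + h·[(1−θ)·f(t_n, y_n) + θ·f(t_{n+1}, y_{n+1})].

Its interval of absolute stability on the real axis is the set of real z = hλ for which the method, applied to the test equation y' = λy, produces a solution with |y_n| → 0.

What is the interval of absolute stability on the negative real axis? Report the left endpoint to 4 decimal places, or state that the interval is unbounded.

z∈(-6.0000,0).

Set f=λy, z=hλ:
  y_{n+1} = y_n + z·[2/3·y_n + 1/3·y_{n+1}] ⇒ (1 − 1/3z)y_{n+1} = (1 + 2/3z)y_n
  ⇒ R(z) = (1 + 2/3z)/(1 − 1/3z).

Solve |R(x)|<1 on ℝ⁻.
x=-1.57: |R|=0.0306
R=−1: 1+2/3x = −1+1/3x ⇒ -1/3x=2 ⇒ x=2/(-1/3)=-6.0000
Confirm numerically:
  x=-5.412: |R|=0.93010 <1
  x=-4.786: |R|=0.84408 <1
  x=-4.748: |R|=0.83841 <1
  x=-4.002: |R|=0.71465 <1
  x=-6.465: |R|=1.04913 >1
  x=-6.392: |R|=1.04174 >1
  x=-6.270: |R|=1.02913 >1
Stable set (-6.0000, 0).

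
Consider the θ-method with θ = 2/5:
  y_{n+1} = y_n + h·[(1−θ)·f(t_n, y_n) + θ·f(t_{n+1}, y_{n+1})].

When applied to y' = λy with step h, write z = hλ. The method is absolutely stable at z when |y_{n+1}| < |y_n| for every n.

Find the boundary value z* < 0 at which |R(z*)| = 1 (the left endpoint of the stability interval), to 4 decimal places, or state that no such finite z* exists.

left endpoint -10.0000.

Test eqn y'=λy, z=hλ:
  y_{n+1} = y_n + z·[3/5·y_n + 2/5·y_{n+1}] ⇒ (1 − 2/5z)y_{n+1} = (1 + 3/5z)y_n
  R(z) = (1 + 3/5z)/(1 − 2/5z).

Boundary: |R(x)|=1, x<0.
x=-0.95: |R|=0.3116
R=−1: 1+3/5x = −1+2/5x ⇒ -1/5x=2 ⇒ x=2/(-1/5)=-10.0000
Confirm numerically:
  x=-9.875: |R|=0.99495 <1
  x=-8.516: |R|=0.93264 <1
  x=-8.032: |R|=0.90657 <1
  x=-10.199: |R|=1.00784 >1
  x=-10.058: |R|=1.00231 >1
So |R|<1 on (-10.0000, 0).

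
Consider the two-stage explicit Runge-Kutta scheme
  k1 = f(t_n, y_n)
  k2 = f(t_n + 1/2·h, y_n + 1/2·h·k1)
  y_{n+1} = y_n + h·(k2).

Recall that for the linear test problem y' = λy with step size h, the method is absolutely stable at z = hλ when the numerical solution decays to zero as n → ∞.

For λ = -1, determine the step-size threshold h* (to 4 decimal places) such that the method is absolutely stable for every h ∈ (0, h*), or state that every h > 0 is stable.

Test eqn y'=λy, z=hλ:
  k1=λy_n ⇒ h·k1=z·y_n;  k2=λ(1+1/2z)y_n ⇒ h·k2=z(1+1/2z)y_n
  y_{n+1}/y_n = 1 + z(1+1/2z) = 1 + z + 1/2z²
  R(z) = 1 + z + 1/2z².

Solve |R(x)|<1 on ℝ⁻.
x=-0.32: |R|=0.7312
R=1: x+1/2x²=0 ⇒ x=−2=-2.0000; min R=1−1/(4·1/2)=0.5000>−1
Confirm numerically:
  x=-1.796: |R|=0.81681 <1
  x=-1.462: |R|=0.60672 <1
  x=-1.250: |R|=0.53125 <1
  x=-1.238: |R|=0.52832 <1
  x=-2.465: |R|=1.57311 >1
  x=-2.220: |R|=1.24420 >1
  x=-2.084: |R|=1.08753 >1
So |R|<1 on (-2.0000, 0).

(-2.0000,0); λ=-1 ⇒ h* = (2)/1 = 2.0000.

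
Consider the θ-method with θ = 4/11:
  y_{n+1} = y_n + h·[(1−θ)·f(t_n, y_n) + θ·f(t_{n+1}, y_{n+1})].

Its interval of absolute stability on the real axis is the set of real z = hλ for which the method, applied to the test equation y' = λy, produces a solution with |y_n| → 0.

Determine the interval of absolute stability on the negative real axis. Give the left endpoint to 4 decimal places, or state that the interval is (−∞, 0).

z∈(-7.3333,0).

Test eqn y'=λy, z=hλ:
  y_{n+1} = y_n + z·[7/11·y_n + 4/11·y_{n+1}] ⇒ (1 − 4/11z)y_{n+1} = (1 + 7/11z)y_n
  R(z) = (1 + 7/11z)/(1 − 4/11z).

Need |R(x)|<1, x<0.
x=-1.52: |R|=0.0211
R=−1: 1+7/11x = −1+4/11x ⇒ -3/11x=2 ⇒ x=2/(-3/11)=-7.3333
Confirm numerically:
  x=-6.304: |R|=0.91473 <1
  x=-5.496: |R|=0.83289 <1
  x=-4.085: |R|=0.64356 <1
  x=-3.978: |R|=0.62597 <1
  x=-7.760: |R|=1.03045 >1
  x=-7.747: |R|=1.02956 >1
Stable set (-7.3333, 0).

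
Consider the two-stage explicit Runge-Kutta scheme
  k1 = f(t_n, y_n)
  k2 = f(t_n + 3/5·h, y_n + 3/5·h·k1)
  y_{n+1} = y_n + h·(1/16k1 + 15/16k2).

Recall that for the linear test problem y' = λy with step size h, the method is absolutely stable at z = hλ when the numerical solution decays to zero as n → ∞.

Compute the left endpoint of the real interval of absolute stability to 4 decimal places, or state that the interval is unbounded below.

On y'=λy, z=hλ:
  k1=λy_n ⇒ h·k1=z·y_n;  k2=λ(1+3/5z)y_n ⇒ h·k2=z(1+3/5z)y_n
  y_{n+1}/y_n = 1 + 1/16z + 15/16z(1+3/5z) = 1 + z + 9/16z²
  so R(z) = 1 + z + 9/16z².

Boundary: |R(x)|=1, x<0.
x=-0.81: |R|=0.5591
R=1: x+9/16x²=0 ⇒ x=−16/9=-1.7778; min R=1−1/(4·9/16)=0.5556>−1
Confirm numerically:
  x=-1.475: |R|=0.74879 <1
  x=-0.957: |R|=0.55817 <1
  x=-0.781: |R|=0.56210 <1
  x=-1.943: |R|=1.18058 >1
  x=-1.891: |R|=1.12043 >1
So |R|<1 on (-1.7778, 0).

z* = -1.7778.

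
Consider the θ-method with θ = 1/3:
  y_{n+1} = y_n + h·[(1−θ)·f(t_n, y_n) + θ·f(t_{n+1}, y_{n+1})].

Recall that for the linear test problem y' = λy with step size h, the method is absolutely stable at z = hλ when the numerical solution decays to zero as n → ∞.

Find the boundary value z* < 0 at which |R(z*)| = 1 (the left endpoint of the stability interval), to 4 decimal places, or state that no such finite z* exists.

left endpoint -6.0000.

On y'=λy, z=hλ:
  y_{n+1} = y_n + z·[2/3·y_n + 1/3·y_{n+1}] ⇒ (1 − 1/3z)y_{n+1} = (1 + 2/3z)y_n
  Hence R(z) = (1 + 2/3z)/(1 − 1/3z).

Boundary: |R(x)|=1, x<0.
x=-1.18: |R|=0.1531
R=−1: 1+2/3x = −1+1/3x ⇒ -1/3x=2 ⇒ x=2/(-1/3)=-6.0000
Confirm numerically:
  x=-5.926: |R|=0.99171 <1
  x=-5.018: |R|=0.87753 <1
  x=-4.826: |R|=0.84999 <1
  x=-6.394: |R|=1.04194 >1
  x=-6.214: |R|=1.02323 >1
  x=-6.099: |R|=1.01088 >1
Stable set (-6.0000, 0).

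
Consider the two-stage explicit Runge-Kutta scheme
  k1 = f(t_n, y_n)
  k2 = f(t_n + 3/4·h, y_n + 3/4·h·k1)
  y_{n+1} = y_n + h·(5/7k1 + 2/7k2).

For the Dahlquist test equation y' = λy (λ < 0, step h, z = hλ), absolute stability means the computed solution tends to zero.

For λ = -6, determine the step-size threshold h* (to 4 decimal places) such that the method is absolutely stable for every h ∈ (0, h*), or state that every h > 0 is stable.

Set f=λy, z=hλ:
  k1=λy_n ⇒ h·k1=z·y_n;  k2=λ(1+3/4z)y_n ⇒ h·k2=z(1+3/4z)y_n
  y_{n+1}/y_n = 1 + 5/7z + 2/7z(1+3/4z) = 1 + z + 3/14z²
  Hence R(z) = 1 + z + 3/14z².

Solve |R(x)|<1 on ℝ⁻.
x=-1.56: |R|=0.0385
R=1: x+3/14x²=0 ⇒ x=−14/3=-4.6667; min R=1−1/(4·3/14)=-0.1667>−1
Confirm numerically:
  x=-4.461: |R|=0.80340 <1
  x=-3.350: |R|=0.05482 <1
  x=-1.922: |R|=0.13041 <1
  x=-5.263: |R|=1.67254 >1
  x=-4.835: |R|=1.17441 >1
Stable set (-4.6667, 0).

(-4.6667,0); λ=-6 ⇒ h* = (14/3)/6 = 0.7778.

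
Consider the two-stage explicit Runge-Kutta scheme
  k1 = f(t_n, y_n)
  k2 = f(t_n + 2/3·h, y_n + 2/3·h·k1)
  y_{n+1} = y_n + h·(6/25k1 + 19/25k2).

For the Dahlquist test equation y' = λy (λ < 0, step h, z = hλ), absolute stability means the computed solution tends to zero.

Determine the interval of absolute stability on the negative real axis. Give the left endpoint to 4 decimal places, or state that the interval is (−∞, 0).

z∈(-1.9737,0).

On y'=λy, z=hλ:
  k1=λy_n ⇒ h·k1=z·y_n;  k2=λ(1+2/3z)y_n ⇒ h·k2=z(1+2/3z)y_n
  y_{n+1}/y_n = 1 + 6/25z + 19/25z(1+2/3z) = 1 + z + 38/75z²
  R(z) = 1 + z + 38/75z².

Solve |R(x)|<1 on ℝ⁻.
x=-1.61: |R|=0.7033
R=1: x+38/75x²=0 ⇒ x=−75/38=-1.9737; min R=1−1/(4·38/75)=0.5066>−1
Confirm numerically:
  x=-1.564: |R|=0.67536 <1
  x=-1.465: |R|=0.62242 <1
  x=-1.339: |R|=0.56941 <1
  x=-2.556: |R|=1.75412 >1
  x=-2.471: |R|=1.62263 >1
  x=-2.109: |R|=1.14459 >1
Stable set (-1.9737, 0).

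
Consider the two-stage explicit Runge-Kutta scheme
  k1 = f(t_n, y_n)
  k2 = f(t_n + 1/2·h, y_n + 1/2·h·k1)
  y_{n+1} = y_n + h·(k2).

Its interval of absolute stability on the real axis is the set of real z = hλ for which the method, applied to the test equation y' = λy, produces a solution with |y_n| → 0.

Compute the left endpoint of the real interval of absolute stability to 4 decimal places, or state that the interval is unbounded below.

Test eqn y'=λy, z=hλ:
  k1=λy_n ⇒ h·k1=z·y_n;  k2=λ(1+1/2z)y_n ⇒ h·k2=z(1+1/2z)y_n
  y_{n+1}/y_n = 1 + z(1+1/2z) = 1 + z + 1/2z²
  ⇒ R(z) = 1 + z + 1/2z².

Boundary: |R(x)|=1, x<0.
x=-1.13: |R|=0.5085
R=1: x+1/2x²=0 ⇒ x=−2=-2.0000; min R=1−1/(4·1/2)=0.5000>−1
Confirm numerically:
  x=-1.872: |R|=0.88019 <1
  x=-1.607: |R|=0.68422 <1
  x=-1.207: |R|=0.52142 <1
  x=-1.204: |R|=0.52081 <1
  x=-2.488: |R|=1.60707 >1
  x=-2.220: |R|=1.24420 >1
Stable set (-2.0000, 0).

z* = -2.0000.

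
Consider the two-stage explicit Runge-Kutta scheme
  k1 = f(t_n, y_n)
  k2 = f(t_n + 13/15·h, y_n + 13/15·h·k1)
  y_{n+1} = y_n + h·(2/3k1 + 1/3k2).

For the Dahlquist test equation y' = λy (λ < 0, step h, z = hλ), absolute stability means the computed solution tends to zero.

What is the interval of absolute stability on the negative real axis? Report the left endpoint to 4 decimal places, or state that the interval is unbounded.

(-3.4615, 0).

With y'=λy (z=hλ):
  k1=λy_n ⇒ h·k1=z·y_n;  k2=λ(1+13/15z)y_n ⇒ h·k2=z(1+13/15z)y_n
  y_{n+1}/y_n = 1 + 2/3z + 1/3z(1+13/15z) = 1 + z + 13/45z²
  so R(z) = 1 + z + 13/45z².

Boundary: |R(x)|=1, x<0.
x=-1.25: |R|=0.2014
R=1: x+13/45x²=0 ⇒ x=−45/13=-3.4615; min R=1−1/(4·13/45)=0.1346>−1
Confirm numerically:
  x=-3.328: |R|=0.87161 <1
  x=-3.027: |R|=0.62001 <1
  x=-2.398: |R|=0.26323 <1
  x=-1.620: |R|=0.13816 <1
  x=-4.056: |R|=1.69655 >1
  x=-3.909: |R|=1.50530 >1
  x=-3.740: |R|=1.30086 >1
Stable set (-3.4615, 0).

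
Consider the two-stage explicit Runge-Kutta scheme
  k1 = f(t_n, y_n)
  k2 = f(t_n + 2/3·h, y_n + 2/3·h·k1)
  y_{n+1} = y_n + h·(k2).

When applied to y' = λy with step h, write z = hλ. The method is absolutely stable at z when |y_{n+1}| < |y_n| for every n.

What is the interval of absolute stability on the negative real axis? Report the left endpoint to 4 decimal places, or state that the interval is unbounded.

(-1.5000, 0).

Set f=λy, z=hλ:
  k1=λy_n ⇒ h·k1=z·y_n;  k2=λ(1+2/3z)y_n ⇒ h·k2=z(1+2/3z)y_n
  y_{n+1}/y_n = 1 + z(1+2/3z) = 1 + z + 2/3z²
  R(z) = 1 + z + 2/3z².

Boundary: |R(x)|=1, x<0.
x=-1.74: |R|=1.2784
R=1: x+2/3x²=0 ⇒ x=−3/2=-1.5000; min R=1−1/(4·2/3)=0.6250>−1
Confirm numerically:
  x=-1.370: |R|=0.88127 <1
  x=-1.004: |R|=0.66801 <1
  x=-0.921: |R|=0.64449 <1
  x=-0.847: |R|=0.63127 <1
  x=-2.081: |R|=1.80604 >1
  x=-1.670: |R|=1.18927 >1
  x=-1.667: |R|=1.18559 >1
Interval (-1.5000, 0).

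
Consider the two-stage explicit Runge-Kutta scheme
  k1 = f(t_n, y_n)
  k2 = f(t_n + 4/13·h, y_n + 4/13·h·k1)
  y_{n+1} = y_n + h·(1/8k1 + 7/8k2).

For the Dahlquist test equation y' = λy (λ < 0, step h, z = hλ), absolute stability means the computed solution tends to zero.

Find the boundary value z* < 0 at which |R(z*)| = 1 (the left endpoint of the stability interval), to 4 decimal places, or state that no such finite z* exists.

On y'=λy, z=hλ:
  k1=λy_n ⇒ h·k1=z·y_n;  k2=λ(1+4/13z)y_n ⇒ h·k2=z(1+4/13z)y_n
  y_{n+1}/y_n = 1 + 1/8z + 7/8z(1+4/13z) = 1 + z + 7/26z²
  Hence R(z) = 1 + z + 7/26z².

Need |R(x)|<1, x<0.
x=-0.34: |R|=0.6911
R=1: x+7/26x²=0 ⇒ x=−26/7=-3.7143; min R=1−1/(4·7/26)=0.0714>−1
Confirm numerically:
  x=-3.295: |R|=0.62805 <1
  x=-2.746: |R|=0.28414 <1
  x=-2.056: |R|=0.08208 <1
  x=-1.953: |R|=0.07390 <1
  x=-4.014: |R|=1.32390 >1
  x=-3.863: |R|=1.15467 >1
Interval (-3.7143, 0).

z* = -3.7143.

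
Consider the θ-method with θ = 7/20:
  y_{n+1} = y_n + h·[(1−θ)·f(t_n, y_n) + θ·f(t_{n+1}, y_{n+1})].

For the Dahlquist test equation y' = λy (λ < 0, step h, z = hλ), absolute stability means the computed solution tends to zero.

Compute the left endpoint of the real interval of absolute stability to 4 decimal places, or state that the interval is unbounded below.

z* = -6.6667.

With y'=λy (z=hλ):
  y_{n+1} = y_n + z·[13/20·y_n + 7/20·y_{n+1}] ⇒ (1 − 7/20z)y_{n+1} = (1 + 13/20z)y_n
  ⇒ R(z) = (1 + 13/20z)/(1 − 7/20z).

Boundary: |R(x)|=1, x<0.
x=-1.17: |R|=0.1699
R=−1: 1+13/20x = −1+7/20x ⇒ -3/10x=2 ⇒ x=2/(-3/10)=-6.6667
Confirm numerically:
  x=-6.085: |R|=0.94424 <1
  x=-5.155: |R|=0.83828 <1
  x=-4.619: |R|=0.76523 <1
  x=-7.141: |R|=1.04066 >1
  x=-6.830: |R|=1.01445 >1
  x=-6.766: |R|=1.00885 >1
Stable set (-6.6667, 0).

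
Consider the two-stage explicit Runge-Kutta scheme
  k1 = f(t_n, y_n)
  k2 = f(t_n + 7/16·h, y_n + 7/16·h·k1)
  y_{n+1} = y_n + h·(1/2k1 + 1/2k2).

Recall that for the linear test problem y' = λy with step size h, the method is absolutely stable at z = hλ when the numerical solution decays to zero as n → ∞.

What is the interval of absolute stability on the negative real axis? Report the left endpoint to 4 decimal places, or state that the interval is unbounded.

With y'=λy (z=hλ):
  k1=λy_n ⇒ h·k1=z·y_n;  k2=λ(1+7/16z)y_n ⇒ h·k2=z(1+7/16z)y_n
  y_{n+1}/y_n = 1 + 1/2z + 1/2z(1+7/16z) = 1 + z + 7/32z²
  R(z) = 1 + z + 7/32z².

Find x<0 with |R(x)|<1.
x=-1.19: |R|=0.1198
R=1: x+7/32x²=0 ⇒ x=−32/7=-4.5714; min R=1−1/(4·7/32)=-0.1429>−1
Confirm numerically:
  x=-3.246: |R|=0.05886 <1
  x=-3.017: |R|=0.02587 <1
  x=-1.921: |R|=0.11376 <1
  x=-5.099: |R|=1.58846 >1
  x=-5.047: |R|=1.52505 >1
  x=-4.929: |R|=1.38554 >1
Stable set (-4.5714, 0).

z∈(-4.5714,0).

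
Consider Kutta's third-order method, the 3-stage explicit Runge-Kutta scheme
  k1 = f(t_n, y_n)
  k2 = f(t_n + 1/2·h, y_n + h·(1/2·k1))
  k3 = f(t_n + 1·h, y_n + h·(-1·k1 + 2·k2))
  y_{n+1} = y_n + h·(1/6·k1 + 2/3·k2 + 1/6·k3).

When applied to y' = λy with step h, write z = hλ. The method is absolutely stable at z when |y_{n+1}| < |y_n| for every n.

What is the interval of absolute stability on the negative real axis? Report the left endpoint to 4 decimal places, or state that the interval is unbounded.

With y'=λy (z=hλ):
  order 3, 3-stage ⇒ R(z)=1+z+z^2/2+z^3/6
  (e.g. R(-0.56)=0.56753, |R|=0.56753)

Need |R(x)|<1, x<0.
x=-0.56: |R|=0.5675
|R(-1.98)|=0.3135 |R(-1.97)|=0.3038 |R(-1.52)|=0.0499
Bisect:
  x_lo=-3.1468 |R|=2.3892  x_hi=-0.2723 |R|=0.7614
  mid=-1.70955 |R|=0.08098 →hi
  mid=-2.42820 |R|=0.86629 →hi
  mid=-2.78752 |R|=1.51235 →lo
  mid=-2.60786 |R|=1.16337 →lo
  mid=-2.51803 |R|=1.00871 →lo
  mid=-2.47311 |R|=0.93601 →hi
  mid=-2.49557 |R|=0.97198 →hi
  ...
  [-2.51276,-2.51259] ⇒ x*=-2.5127
So |R|<1 on (-2.5127, 0).

(-2.5127, 0).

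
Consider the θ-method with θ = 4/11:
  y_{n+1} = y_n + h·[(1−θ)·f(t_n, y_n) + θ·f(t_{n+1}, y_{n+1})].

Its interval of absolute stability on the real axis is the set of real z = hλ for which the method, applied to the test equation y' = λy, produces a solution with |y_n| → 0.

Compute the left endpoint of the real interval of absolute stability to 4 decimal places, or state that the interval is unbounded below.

left endpoint -7.3333.

With y'=λy (z=hλ):
  y_{n+1} = y_n + z·[7/11·y_n + 4/11·y_{n+1}] ⇒ (1 − 4/11z)y_{n+1} = (1 + 7/11z)y_n
  R(z) = (1 + 7/11z)/(1 − 4/11z).

Need |R(x)|<1, x<0.
x=-1.29: |R|=0.1219
R=−1: 1+7/11x = −1+4/11x ⇒ -3/11x=2 ⇒ x=2/(-3/11)=-7.3333
Confirm numerically:
  x=-7.162: |R|=0.98704 <1
  x=-6.975: |R|=0.97237 <1
  x=-3.757: |R|=0.58779 <1
  x=-3.138: |R|=0.46561 <1
  x=-7.813: |R|=1.03406 >1
  x=-7.750: |R|=1.02976 >1
  x=-7.354: |R|=1.00153 >1
Interval (-7.3333, 0).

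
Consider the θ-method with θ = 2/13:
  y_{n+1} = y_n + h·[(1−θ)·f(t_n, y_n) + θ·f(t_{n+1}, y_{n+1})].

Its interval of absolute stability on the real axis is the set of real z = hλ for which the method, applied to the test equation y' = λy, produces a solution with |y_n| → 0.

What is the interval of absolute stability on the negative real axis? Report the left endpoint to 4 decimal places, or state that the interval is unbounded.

(-2.8889, 0).

Test eqn y'=λy, z=hλ:
  y_{n+1} = y_n + z·[11/13·y_n + 2/13·y_{n+1}] ⇒ (1 − 2/13z)y_{n+1} = (1 + 11/13z)y_n
  ⇒ R(z) = (1 + 11/13z)/(1 − 2/13z).

Solve |R(x)|<1 on ℝ⁻.
x=-0.35: |R|=0.6679
R=−1: 1+11/13x = −1+2/13x ⇒ -9/13x=2 ⇒ x=2/(-9/13)=-2.8889
Confirm numerically:
  x=-1.773: |R|=0.39303 <1
  x=-1.757: |R|=0.38313 <1
  x=-1.648: |R|=0.31468 <1
  x=-3.322: |R|=1.19843 >1
  x=-3.024: |R|=1.06384 >1
Interval (-2.8889, 0).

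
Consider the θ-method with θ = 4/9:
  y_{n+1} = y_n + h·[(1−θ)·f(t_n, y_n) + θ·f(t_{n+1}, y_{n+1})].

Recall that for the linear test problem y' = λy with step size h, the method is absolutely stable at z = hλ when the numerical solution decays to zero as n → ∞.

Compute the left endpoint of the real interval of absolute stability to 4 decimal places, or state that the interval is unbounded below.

With y'=λy (z=hλ):
  y_{n+1} = y_n + z·[5/9·y_n + 4/9·y_{n+1}] ⇒ (1 − 4/9z)y_{n+1} = (1 + 5/9z)y_n
  so R(z) = (1 + 5/9z)/(1 − 4/9z).

Solve |R(x)|<1 on ℝ⁻.
x=-1.78: |R|=0.0062
R=−1: 1+5/9x = −1+4/9x ⇒ -1/9x=2 ⇒ x=2/(-1/9)=-18.0000
Confirm numerically:
  x=-15.555: |R|=0.96567 <1
  x=-13.805: |R|=0.93468 <1
  x=-13.401: |R|=0.92654 <1
  x=-8.476: |R|=0.77802 <1
  x=-18.253: |R|=1.00308 >1
  x=-18.227: |R|=1.00277 >1
  x=-18.073: |R|=1.00090 >1
Stable set (-18.0000, 0).

left endpoint -18.0000.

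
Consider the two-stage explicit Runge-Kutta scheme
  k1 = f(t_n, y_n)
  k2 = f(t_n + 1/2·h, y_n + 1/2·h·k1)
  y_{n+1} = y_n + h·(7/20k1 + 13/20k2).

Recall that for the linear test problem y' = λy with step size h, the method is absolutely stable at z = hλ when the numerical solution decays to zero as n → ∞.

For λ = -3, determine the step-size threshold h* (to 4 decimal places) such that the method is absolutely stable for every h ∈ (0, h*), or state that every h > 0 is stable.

With y'=λy (z=hλ):
  k1=λy_n ⇒ h·k1=z·y_n;  k2=λ(1+1/2z)y_n ⇒ h·k2=z(1+1/2z)y_n
  y_{n+1}/y_n = 1 + 7/20z + 13/20z(1+1/2z) = 1 + z + 13/40z²
  so R(z) = 1 + z + 13/40z².

Boundary: |R(x)|=1, x<0.
x=-0.9: |R|=0.3632
R=1: x+13/40x²=0 ⇒ x=−40/13=-3.0769; min R=1−1/(4·13/40)=0.2308>−1
Confirm numerically:
  x=-2.812: |R|=0.75789 <1
  x=-2.330: |R|=0.43439 <1
  x=-1.984: |R|=0.29528 <1
  x=-1.964: |R|=0.28962 <1
  x=-3.215: |R|=1.14427 >1
  x=-3.177: |R|=1.10333 >1
  x=-3.097: |R|=1.02021 >1
So |R|<1 on (-3.0769, 0).

(-3.0769,0); λ=-3 ⇒ h* = (40/13)/3 = 1.0256.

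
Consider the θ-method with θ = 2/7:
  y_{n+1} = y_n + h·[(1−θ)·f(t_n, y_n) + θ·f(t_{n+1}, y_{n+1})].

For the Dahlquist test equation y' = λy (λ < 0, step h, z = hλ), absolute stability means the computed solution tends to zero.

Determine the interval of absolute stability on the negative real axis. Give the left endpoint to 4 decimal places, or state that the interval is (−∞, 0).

Set f=λy, z=hλ:
  y_{n+1} = y_n + z·[5/7·y_n + 2/7·y_{n+1}] ⇒ (1 − 2/7z)y_{n+1} = (1 + 5/7z)y_n
  R(z) = (1 + 5/7z)/(1 − 2/7z).

Solve |R(x)|<1 on ℝ⁻.
x=-1.53: |R|=0.0646
R=−1: 1+5/7x = −1+2/7x ⇒ -3/7x=2 ⇒ x=2/(-3/7)=-4.6667
Confirm numerically:
  x=-3.143: |R|=0.65595 <1
  x=-2.719: |R|=0.53023 <1
  x=-1.921: |R|=0.24027 <1
  x=-5.262: |R|=1.10192 >1
  x=-5.005: |R|=1.05967 >1
  x=-4.842: |R|=1.03153 >1
Interval (-4.6667, 0).

z∈(-4.6667,0).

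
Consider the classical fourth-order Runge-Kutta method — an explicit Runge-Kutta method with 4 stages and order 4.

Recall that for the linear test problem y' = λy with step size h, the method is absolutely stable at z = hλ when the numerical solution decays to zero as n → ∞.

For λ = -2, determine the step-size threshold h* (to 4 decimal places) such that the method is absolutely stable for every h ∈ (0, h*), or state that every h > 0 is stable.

(-2.7853,0); λ=-2 ⇒ h* = 1.3926.

Test eqn y'=λy, z=hλ:
  order 4, 4-stage ⇒ R(z)=1+z+z^2/2+z^3/6+z^4/24
  (e.g. R(-1.75)=0.27881, |R|=0.27881)

Need |R(x)|<1, x<0.
x=-1.75: |R|=0.2788
|R(-3.16)|=1.7284 |R(-1.56)|=0.2708 |R(-0.9)|=0.4108
Bisect:
  x_lo=-3.1278 |R|=1.6517  x_hi=-0.0849 |R|=0.9186
  mid=-1.60638 |R|=0.27043 →hi
  mid=-2.36709 |R|=0.53208 →hi
  mid=-2.74745 |R|=0.94442 →hi
  mid=-2.93763 |R|=1.25504 →lo
  mid=-2.84254 |R|=1.08979 →lo
  mid=-2.79499 |R|=1.01472 →lo
  mid=-2.77122 |R|=0.97899 →hi
  mid=-2.78311 |R|=0.99671 →hi
  mid=-2.78905 |R|=1.00568 →lo
  ...
  [-2.78534,-2.78515] ⇒ x*=-2.7853
Stable set (-2.7853, 0).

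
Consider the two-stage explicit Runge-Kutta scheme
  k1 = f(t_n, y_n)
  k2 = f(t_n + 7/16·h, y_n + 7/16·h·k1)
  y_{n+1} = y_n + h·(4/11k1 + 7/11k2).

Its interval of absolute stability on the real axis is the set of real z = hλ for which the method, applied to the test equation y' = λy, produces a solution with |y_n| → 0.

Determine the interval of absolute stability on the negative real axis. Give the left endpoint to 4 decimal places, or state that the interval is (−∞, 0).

z∈(-3.5918,0).

Test eqn y'=λy, z=hλ:
  k1=λy_n ⇒ h·k1=z·y_n;  k2=λ(1+7/16z)y_n ⇒ h·k2=z(1+7/16z)y_n
  y_{n+1}/y_n = 1 + 4/11z + 7/11z(1+7/16z) = 1 + z + 49/176z²
  Hence R(z) = 1 + z + 49/176z².

Need |R(x)|<1, x<0.
x=-0.8: |R|=0.3782
R=1: x+49/176x²=0 ⇒ x=−176/49=-3.5918; min R=1−1/(4·49/176)=0.1020>−1
Confirm numerically:
  x=-2.839: |R|=0.40496 <1
  x=-2.517: |R|=0.24680 <1
  x=-2.003: |R|=0.11398 <1
  x=-4.107: |R|=1.58905 >1
  x=-3.822: |R|=1.24491 >1
  x=-3.735: |R|=1.14887 >1
Stable set (-3.5918, 0).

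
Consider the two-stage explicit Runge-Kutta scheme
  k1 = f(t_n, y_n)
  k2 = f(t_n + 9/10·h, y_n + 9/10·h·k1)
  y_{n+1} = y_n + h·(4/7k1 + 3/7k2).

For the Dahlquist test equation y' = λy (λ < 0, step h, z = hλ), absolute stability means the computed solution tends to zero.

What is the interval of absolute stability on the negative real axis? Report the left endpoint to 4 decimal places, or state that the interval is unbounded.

With y'=λy (z=hλ):
  k1=λy_n ⇒ h·k1=z·y_n;  k2=λ(1+9/10z)y_n ⇒ h·k2=z(1+9/10z)y_n
  y_{n+1}/y_n = 1 + 4/7z + 3/7z(1+9/10z) = 1 + z + 27/70z²
  R(z) = 1 + z + 27/70z².

Boundary: |R(x)|=1, x<0.
x=-0.53: |R|=0.5783
R=1: x+27/70x²=0 ⇒ x=−70/27=-2.5926; min R=1−1/(4·27/70)=0.3519>−1
Confirm numerically:
  x=-2.519: |R|=0.92850 <1
  x=-2.391: |R|=0.81408 <1
  x=-1.241: |R|=0.35303 <1
  x=-2.896: |R|=1.33891 >1
  x=-2.635: |R|=1.04310 >1
Stable set (-2.5926, 0).

z∈(-2.5926,0).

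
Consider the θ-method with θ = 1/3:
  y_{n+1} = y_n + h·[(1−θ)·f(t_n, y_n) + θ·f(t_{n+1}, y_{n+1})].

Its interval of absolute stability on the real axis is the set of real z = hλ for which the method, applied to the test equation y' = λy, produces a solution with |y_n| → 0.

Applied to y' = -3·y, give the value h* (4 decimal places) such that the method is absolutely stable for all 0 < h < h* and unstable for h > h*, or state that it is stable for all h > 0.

(-6.0000,0); λ=-3 ⇒ h* = (6)/3 = 2.0000.

Test eqn y'=λy, z=hλ:
  y_{n+1} = y_n + z·[2/3·y_n + 1/3·y_{n+1}] ⇒ (1 − 1/3z)y_{n+1} = (1 + 2/3z)y_n
  Hence R(z) = (1 + 2/3z)/(1 − 1/3z).

Solve |R(x)|<1 on ℝ⁻.
x=-0.44: |R|=0.6163
R=−1: 1+2/3x = −1+1/3x ⇒ -1/3x=2 ⇒ x=2/(-1/3)=-6.0000
Confirm numerically:
  x=-4.888: |R|=0.85903 <1
  x=-3.385: |R|=0.59045 <1
  x=-3.145: |R|=0.53539 <1
  x=-6.510: |R|=1.05363 >1
  x=-6.362: |R|=1.03867 >1
  x=-6.105: |R|=1.01153 >1
Interval (-6.0000, 0).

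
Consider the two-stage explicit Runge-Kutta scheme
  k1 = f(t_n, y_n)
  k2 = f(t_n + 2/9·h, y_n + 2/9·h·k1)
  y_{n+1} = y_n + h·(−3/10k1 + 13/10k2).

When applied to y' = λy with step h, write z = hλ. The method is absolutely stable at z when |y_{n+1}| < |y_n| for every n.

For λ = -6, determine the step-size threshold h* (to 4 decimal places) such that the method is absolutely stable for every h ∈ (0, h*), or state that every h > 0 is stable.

On y'=λy, z=hλ:
  k1=λy_n ⇒ h·k1=z·y_n;  k2=λ(1+2/9z)y_n ⇒ h·k2=z(1+2/9z)y_n
  y_{n+1}/y_n = 1 − 3/10z + 13/10z(1+2/9z) = 1 + z + 13/45z²
  Hence R(z) = 1 + z + 13/45z².

Boundary: |R(x)|=1, x<0.
x=-0.69: |R|=0.4475
R=1: x+13/45x²=0 ⇒ x=−45/13=-3.4615; min R=1−1/(4·13/45)=0.1346>−1
Confirm numerically:
  x=-3.175: |R|=0.73718 <1
  x=-3.008: |R|=0.60589 <1
  x=-2.715: |R|=0.41446 <1
  x=-4.025: |R|=1.65518 >1
  x=-3.722: |R|=1.28006 >1
Stable set (-3.4615, 0).

(-3.4615,0); λ=-6 ⇒ h* = (45/13)/6 = 0.5769.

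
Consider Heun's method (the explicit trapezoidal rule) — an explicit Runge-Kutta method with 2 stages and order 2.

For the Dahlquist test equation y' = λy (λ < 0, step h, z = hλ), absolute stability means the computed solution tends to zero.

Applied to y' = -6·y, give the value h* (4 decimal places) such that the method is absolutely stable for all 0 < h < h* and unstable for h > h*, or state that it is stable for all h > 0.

(-2.0000,0); λ=-6 ⇒ h* = 0.3333.

Set f=λy, z=hλ:
  order 2, 2-stage ⇒ R(z)=1+z+z^2/2
  (e.g. R(-0.87)=0.50845, |R|=0.50845)

Find x<0 with |R(x)|<1.
x=-0.87: |R|=0.5085
|R(-2)|=1.0000 |R(-1.06)|=0.5018 |R(-0.6)|=0.5800
Bisect:
  x_lo=-2.8415 |R|=2.1956  x_hi=-0.3580 |R|=0.7061
  mid=-1.59976 |R|=0.67986 →hi
  mid=-2.22065 |R|=1.24499 →lo
  mid=-1.91020 |R|=0.91423 →hi
  mid=-2.06543 |R|=1.06757 →lo
  mid=-1.98781 |R|=0.98789 →hi
  mid=-2.02662 |R|=1.02697 →lo
  mid=-2.00722 |R|=1.00724 →lo
  mid=-1.99752 |R|=0.99752 →hi
  mid=-2.00237 |R|=1.00237 →lo
  mid=-1.99994 |R|=0.99994 →hi
  ...
  [-2.00009,-1.99994] ⇒ x*=-2.0000
Stable set (-2.0000, 0).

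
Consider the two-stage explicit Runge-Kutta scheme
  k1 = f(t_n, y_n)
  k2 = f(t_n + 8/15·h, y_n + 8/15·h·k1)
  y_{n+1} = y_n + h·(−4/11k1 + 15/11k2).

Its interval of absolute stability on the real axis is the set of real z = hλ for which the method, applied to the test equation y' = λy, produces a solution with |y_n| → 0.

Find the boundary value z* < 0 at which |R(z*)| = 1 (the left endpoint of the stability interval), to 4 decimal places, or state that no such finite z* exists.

left endpoint -1.3750.

Test eqn y'=λy, z=hλ:
  k1=λy_n ⇒ h·k1=z·y_n;  k2=λ(1+8/15z)y_n ⇒ h·k2=z(1+8/15z)y_n
  y_{n+1}/y_n = 1 − 4/11z + 15/11z(1+8/15z) = 1 + z + 8/11z²
  ⇒ R(z) = 1 + z + 8/11z².

Solve |R(x)|<1 on ℝ⁻.
x=-0.67: |R|=0.6565
R=1: x+8/11x²=0 ⇒ x=−11/8=-1.3750; min R=1−1/(4·8/11)=0.6562>−1
Confirm numerically:
  x=-0.877: |R|=0.68237 <1
  x=-0.774: |R|=0.66169 <1
  x=-0.638: |R|=0.65803 <1
  x=-1.943: |R|=1.80264 >1
  x=-1.738: |R|=1.45883 >1
  x=-1.583: |R|=1.23946 >1
Interval (-1.3750, 0).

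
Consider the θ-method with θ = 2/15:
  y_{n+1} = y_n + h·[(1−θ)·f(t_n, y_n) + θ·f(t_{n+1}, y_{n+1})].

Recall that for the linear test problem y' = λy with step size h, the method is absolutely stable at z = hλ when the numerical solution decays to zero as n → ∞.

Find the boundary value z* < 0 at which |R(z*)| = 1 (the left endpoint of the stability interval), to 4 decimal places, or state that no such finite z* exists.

left endpoint -2.7273.

Test eqn y'=λy, z=hλ:
  y_{n+1} = y_n + z·[13/15·y_n + 2/15·y_{n+1}] ⇒ (1 − 2/15z)y_{n+1} = (1 + 13/15z)y_n
  so R(z) = (1 + 13/15z)/(1 − 2/15z).

Find x<0 with |R(x)|<1.
x=-1.08: |R|=0.0559
R=−1: 1+13/15x = −1+2/15x ⇒ -11/15x=2 ⇒ x=2/(-11/15)=-2.7273
Confirm numerically:
  x=-2.583: |R|=0.92130 <1
  x=-2.383: |R|=0.80841 <1
  x=-1.945: |R|=0.54447 <1
  x=-1.338: |R|=0.13544 <1
  x=-2.930: |R|=1.10690 >1
  x=-2.858: |R|=1.06941 >1
So |R|<1 on (-2.7273, 0).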